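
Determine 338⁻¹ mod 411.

By the extended Euclidean algorithm:
411 = 1·338 + 73
338 = 4·73 + 46
73 = 1·46 + 27
46 = 1·27 + 19
27 = 1·19 + 8
19 = 2·8 + 3
8 = 2·3 + 2
3 = 1·2 + 1
2 = 2·1 + 0
gcd(338, 411) = 1, so the inverse exists.
Back-substitute for 1:
1 = 1·3 − 1·2
  = −1·8 + 3·3
  = 3·19 − 7·8
  = −7·27 + 10·19
  = 10·46 − 17·27
  = −17·73 + 27·46
  = 27·338 − 125·73
  = −125·411 + 152·338
So 338⁻¹ ≡ 152 (mod 411).

152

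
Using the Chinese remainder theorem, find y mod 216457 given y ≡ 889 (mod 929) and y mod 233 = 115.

24114

929⁻¹ mod 233: 929×155 ≡ 1 (mod 233), so 929⁻¹ ≡ 155.
y = 889 + 929×((115 − 889)×155 mod 233) = 889 + 929×25 = 24114.
Check: 24114 mod 929 = 889, 24114 mod 233 = 115. ✓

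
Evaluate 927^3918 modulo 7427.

3918 in binary is 111101001110, i.e. 3918 = 2048 + 1024 + 512 + 256 + 64 + 8 + 4 + 2.
927^1 ≡ 927 (mod 7427)
927^2 ≡ 927^2 = 859329 ≡ 5224 (mod 7427)
927^4 ≡ 5224^2 = 27290176 ≡ 3378 (mod 7427)
927^8 ≡ 3378^2 = 11410884 ≡ 3012 (mod 7427)
927^16 ≡ 3012^2 = 9072144 ≡ 3777 (mod 7427)
927^32 ≡ 3777^2 = 14265729 ≡ 5889 (mod 7427)
927^64 ≡ 5889^2 = 34680321 ≡ 3658 (mod 7427)
927^128 ≡ 3658^2 = 13380964 ≡ 4937 (mod 7427)
927^256 ≡ 4937^2 = 24373969 ≡ 5982 (mod 7427)
927^512 ≡ 5982^2 = 35784324 ≡ 1038 (mod 7427)
927^1024 ≡ 1038^2 = 1077444 ≡ 529 (mod 7427)
927^2048 ≡ 529^2 = 279841 ≡ 5042 (mod 7427)
927^3918 = 927^2048 · 927^1024 · 927^512 · 927^256 · 927^64 · 927^8 · 927^4 · 927^2 ≡ 5042 · 529 · 1038 · 5982 · 3658 · 3012 · 3378 · 5224 (mod 7427).
Accumulate the product:
5042 · 529 = 2667218 ≡ 925
925 · 1038 = 960150 ≡ 2067
2067 · 5982 = 12364794 ≡ 6266
6266 · 3658 = 22921028 ≡ 1306
1306 · 3012 = 3933672 ≡ 4789
4789 · 3378 = 16177242 ≡ 1236
1236 · 5224 = 6456864 ≡ 2801

2801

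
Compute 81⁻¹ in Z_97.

Run the extended Euclidean algorithm:
97 = 1*81 + 16
81 = 5*16 + 1
16 = 16*1 + 0
gcd(81, 97) = 1, so the inverse exists.
Bézout: 1 = −5*97 + 6*81.
So 81⁻¹ ≡ 6 (mod 97).

6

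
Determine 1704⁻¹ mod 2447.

2447 = 1×1704 + 743
1704 = 2×743 + 218
743 = 3×218 + 89
218 = 2×89 + 40
89 = 2×40 + 9
40 = 4×9 + 4
9 = 2×4 + 1
4 = 4×1 + 0
gcd(1704, 2447) = 1, so the inverse exists.
Back-substitute for 1:
1 = 1×9 − 2×4
  = −2×40 + 9×9
  = 9×89 − 20×40
  = −20×218 + 49×89
  = 49×743 − 167×218
  = −167×1704 + 383×743
  = 383×2447 − 550×1704
So 1704⁻¹ ≡ −550 ≡ 1897 (mod 2447).

1897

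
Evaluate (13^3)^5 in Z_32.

(13)^3 ≡ 21 (mod 32)
(21)^5 ≡ 5 (mod 32)

5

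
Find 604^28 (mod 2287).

683

Compute successive squares:
28 in binary is 11100, i.e. 28 = 16 + 8 + 4.
604^1 ≡ 604 (mod 2287)
604^2 ≡ 604^2 = 364816 ≡ 1183 (mod 2287)
604^4 ≡ 1183^2 = 1399489 ≡ 2132 (mod 2287)
604^8 ≡ 2132^2 = 4545424 ≡ 1155 (mod 2287)
604^16 ≡ 1155^2 = 1334025 ≡ 704 (mod 2287)
604^28 = 604^16 · 604^8 · 604^4 ≡ 704 · 1155 · 2132 (mod 2287).
Accumulate the product:
704 · 1155 = 813120 ≡ 1235
1235 · 2132 = 2633020 ≡ 683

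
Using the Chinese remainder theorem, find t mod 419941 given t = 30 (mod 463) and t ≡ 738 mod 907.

78740

463⁻¹ mod 907: 463×382 ≡ 1 (mod 907), so 463⁻¹ ≡ 382.
t = 30 + 463×((738 − 30)×382 mod 907) = 30 + 463×170 = 78740.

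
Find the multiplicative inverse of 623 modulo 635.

635 = 1·623 + 12
623 = 51·12 + 11
12 = 1·11 + 1
11 = 11·1 + 0
gcd(623, 635) = 1, so the inverse exists.
Bézout: 1 = 52·635 − 53·623.
So 623⁻¹ ≡ −53 ≡ 582 (mod 635).

582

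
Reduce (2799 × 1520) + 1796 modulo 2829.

2799 × 1520 = 4254480 ≡ 2493 (mod 2829)
2493 + 1796 = 4289 ≡ 1460 (mod 2829)

1460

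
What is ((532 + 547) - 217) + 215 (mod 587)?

532 + 547 = 1079 ≡ 492 (mod 587)
492 - 217 = 275
275 + 215 = 490

490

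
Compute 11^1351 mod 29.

1351 in binary is 10101000111, i.e. 1351 = 1024 + 256 + 64 + 4 + 2 + 1.
11^1 ≡ 11 (mod 29)
11^2 ≡ 11^2 = 121 ≡ 5 (mod 29)
11^4 ≡ 5^2 = 25 (mod 29)
11^8 ≡ 25^2 = 625 ≡ 16 (mod 29)
11^16 ≡ 16^2 = 256 ≡ 24 (mod 29)
11^32 ≡ 24^2 = 576 ≡ 25 (mod 29)
11^64 ≡ 25^2 = 625 ≡ 16 (mod 29)
11^128 ≡ 16^2 = 256 ≡ 24 (mod 29)
11^256 ≡ 24^2 = 576 ≡ 25 (mod 29)
11^512 ≡ 25^2 = 625 ≡ 16 (mod 29)
11^1024 ≡ 16^2 = 256 ≡ 24 (mod 29)
11^1351 = 11^1024 × 11^256 × 11^64 × 11^4 × 11^2 × 11^1 ≡ 24 × 25 × 16 × 25 × 5 × 11 (mod 29).
Accumulate the product:
24 × 25 = 600 ≡ 20
20 × 16 = 320 ≡ 1
1 × 25 = 25
25 × 5 = 125 ≡ 9
9 × 11 = 99 ≡ 12

12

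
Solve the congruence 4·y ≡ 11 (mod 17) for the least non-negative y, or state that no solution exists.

7

gcd(4, 17) = 1, so a unique solution mod 17 exists.
4⁻¹ ≡ 13 (mod 17).
y ≡ 13·11 ≡ 7 (mod 17).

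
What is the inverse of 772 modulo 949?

949 = 1×772 + 177
772 = 4×177 + 64
177 = 2×64 + 49
64 = 1×49 + 15
49 = 3×15 + 4
15 = 3×4 + 3
4 = 1×3 + 1
3 = 3×1 + 0
gcd(772, 949) = 1, so the inverse exists.
Bézout: 1 = 205×949 − 252×772.
So 772⁻¹ ≡ −252 ≡ 697 (mod 949).

697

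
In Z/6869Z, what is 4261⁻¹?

6869 = 1·4261 + 2608
4261 = 1·2608 + 1653
2608 = 1·1653 + 955
1653 = 1·955 + 698
955 = 1·698 + 257
698 = 2·257 + 184
257 = 1·184 + 73
184 = 2·73 + 38
73 = 1·38 + 35
38 = 1·35 + 3
35 = 11·3 + 2
3 = 1·2 + 1
2 = 2·1 + 0
gcd(4261, 6869) = 1, so the inverse exists.
Back-substitute for 1:
1 = 1·3 − 1·2
  = −1·35 + 12·3
  = 12·38 − 13·35
  = −13·73 + 25·38
  = 25·184 − 63·73
  = −63·257 + 88·184
  = 88·698 − 239·257
  = −239·955 + 327·698
  = 327·1653 − 566·955
  = −566·2608 + 893·1653
  = 893·4261 − 1459·2608
  = −1459·6869 + 2352·4261
So 4261⁻¹ ≡ 2352 (mod 6869).

2352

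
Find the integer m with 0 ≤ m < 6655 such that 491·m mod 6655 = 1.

4771

By the extended Euclidean algorithm:
6655 = 13*491 + 272
491 = 1*272 + 219
272 = 1*219 + 53
219 = 4*53 + 7
53 = 7*7 + 4
7 = 1*4 + 3
4 = 1*3 + 1
3 = 3*1 + 0
gcd(491, 6655) = 1, so the inverse exists.
Back-substitute for 1:
1 = 1*4 − 1*3
  = −1*7 + 2*4
  = 2*53 − 15*7
  = −15*219 + 62*53
  = 62*272 − 77*219
  = −77*491 + 139*272
  = 139*6655 − 1884*491
So 491⁻¹ ≡ −1884 ≡ 4771 (mod 6655).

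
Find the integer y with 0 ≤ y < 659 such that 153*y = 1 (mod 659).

By the extended Euclidean algorithm:
659 = 4*153 + 47
153 = 3*47 + 12
47 = 3*12 + 11
12 = 1*11 + 1
11 = 11*1 + 0
gcd(153, 659) = 1, so the inverse exists.
Bézout: 1 = −13*659 + 56*153.
So 153⁻¹ ≡ 56 (mod 659).

56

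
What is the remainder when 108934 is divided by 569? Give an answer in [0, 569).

108934 = 191·569 + 255, so 108934 ≡ 255 (mod 569).

255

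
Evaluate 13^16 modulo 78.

13

Using repeated squaring:
13^1 ≡ 13 (mod 78)
13^2 ≡ 13^2 = 169 ≡ 13 (mod 78)
13^4 ≡ 13^2 = 169 ≡ 13 (mod 78)
13^8 ≡ 13^2 = 169 ≡ 13 (mod 78)
13^16 ≡ 13^2 = 169 ≡ 13 (mod 78)
So 13^16 ≡ 13 (mod 78).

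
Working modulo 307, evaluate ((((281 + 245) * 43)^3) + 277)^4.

40

281 + 245 = 526 ≡ 219 (mod 307)
219 * 43 = 9417 ≡ 207 (mod 307)
(207)^3 ≡ 206 (mod 307)
206 + 277 = 483 ≡ 176 (mod 307)
(176)^4 ≡ 40 (mod 307)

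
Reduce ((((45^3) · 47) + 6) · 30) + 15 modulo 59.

(45)^3 ≡ 29 (mod 59)
29 · 47 = 1363 ≡ 6 (mod 59)
6 + 6 = 12
12 · 30 = 360 ≡ 6 (mod 59)
6 + 15 = 21

21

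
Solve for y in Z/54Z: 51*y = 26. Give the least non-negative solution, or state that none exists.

gcd(51, 54) = 3, and 3 does not divide 26.
So the congruence has no solution.

no solution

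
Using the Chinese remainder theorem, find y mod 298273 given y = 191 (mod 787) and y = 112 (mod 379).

255179

787⁻¹ mod 379: 787×183 ≡ 1 (mod 379), so 787⁻¹ ≡ 183.
y = 191 + 787×((112 − 191)×183 mod 379) = 191 + 787×324 = 255179.
Check: 255179 mod 787 = 191, 255179 mod 379 = 112. ✓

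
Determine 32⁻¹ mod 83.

83 = 2*32 + 19
32 = 1*19 + 13
19 = 1*13 + 6
13 = 2*6 + 1
6 = 6*1 + 0
gcd(32, 83) = 1, so the inverse exists.
Back-substitute for 1:
1 = 1*13 − 2*6
  = −2*19 + 3*13
  = 3*32 − 5*19
  = −5*83 + 13*32
So 32⁻¹ ≡ 13 (mod 83).

13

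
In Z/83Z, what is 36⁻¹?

30

Apply the Euclidean algorithm and back-substitute:
83 = 2·36 + 11
36 = 3·11 + 3
11 = 3·3 + 2
3 = 1·2 + 1
2 = 2·1 + 0
gcd(36, 83) = 1, so the inverse exists.
Bézout: 1 = −13·83 + 30·36.
So 36⁻¹ ≡ 30 (mod 83).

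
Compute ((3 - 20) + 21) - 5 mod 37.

3 - 20 = -17 ≡ 20 (mod 37)
20 + 21 = 41 ≡ 4 (mod 37)
4 - 5 = -1 ≡ 36 (mod 37)

36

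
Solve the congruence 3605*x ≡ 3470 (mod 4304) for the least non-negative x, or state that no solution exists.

4102

gcd(3605, 4304) = 1, so a unique solution mod 4304 exists.
3605⁻¹ ≡ 1213 (mod 4304).
x ≡ 1213*3470 ≡ 4102 (mod 4304).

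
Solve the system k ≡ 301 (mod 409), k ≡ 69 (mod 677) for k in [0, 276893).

409⁻¹ mod 677: 409×629 ≡ 1 (mod 677), so 409⁻¹ ≡ 629.
k = 301 + 409×((69 − 301)×629 mod 677) = 301 + 409×304 = 124637.
Check: 124637 mod 409 = 301, 124637 mod 677 = 69. ✓

124637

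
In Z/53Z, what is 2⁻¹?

Run the extended Euclidean algorithm:
53 = 26×2 + 1
2 = 2×1 + 0
gcd(2, 53) = 1, so the inverse exists.
Bézout: 1 = 1×53 − 26×2.
So 2⁻¹ ≡ −26 ≡ 27 (mod 53).

27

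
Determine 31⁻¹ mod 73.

33

73 = 2×31 + 11
31 = 2×11 + 9
11 = 1×9 + 2
9 = 4×2 + 1
2 = 2×1 + 0
gcd(31, 73) = 1, so the inverse exists.
Back-substitute for 1:
1 = 1×9 − 4×2
  = −4×11 + 5×9
  = 5×31 − 14×11
  = −14×73 + 33×31
So 31⁻¹ ≡ 33 (mod 73).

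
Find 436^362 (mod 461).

335

By square-and-multiply:
362 in binary is 101101010, i.e. 362 = 256 + 64 + 32 + 8 + 2.
436^1 ≡ 436 (mod 461)
436^2 ≡ 436^2 = 190096 ≡ 164 (mod 461)
436^4 ≡ 164^2 = 26896 ≡ 158 (mod 461)
436^8 ≡ 158^2 = 24964 ≡ 70 (mod 461)
436^16 ≡ 70^2 = 4900 ≡ 290 (mod 461)
436^32 ≡ 290^2 = 84100 ≡ 198 (mod 461)
436^64 ≡ 198^2 = 39204 ≡ 19 (mod 461)
436^128 ≡ 19^2 = 361 (mod 461)
436^256 ≡ 361^2 = 130321 ≡ 319 (mod 461)
436^362 = 436^256 * 436^64 * 436^32 * 436^8 * 436^2 ≡ 319 * 19 * 198 * 70 * 164 (mod 461).
Accumulate the product:
319 * 19 = 6061 ≡ 68
68 * 198 = 13464 ≡ 95
95 * 70 = 6650 ≡ 196
196 * 164 = 32144 ≡ 335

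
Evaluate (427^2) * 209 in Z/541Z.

344

(427)^2 ≡ 12 (mod 541)
12 * 209 = 2508 ≡ 344 (mod 541)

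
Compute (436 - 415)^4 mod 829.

495

436 - 415 = 21
(21)^4 ≡ 495 (mod 829)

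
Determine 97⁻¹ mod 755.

By the extended Euclidean algorithm:
755 = 7·97 + 76
97 = 1·76 + 21
76 = 3·21 + 13
21 = 1·13 + 8
13 = 1·8 + 5
8 = 1·5 + 3
5 = 1·3 + 2
3 = 1·2 + 1
2 = 2·1 + 0
gcd(97, 755) = 1, so the inverse exists.
Bézout: 1 = −37·755 + 288·97.
So 97⁻¹ ≡ 288 (mod 755).

288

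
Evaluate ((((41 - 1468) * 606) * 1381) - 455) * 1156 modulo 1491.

41 - 1468 = -1427 ≡ 64 (mod 1491)
64 * 606 = 38784 ≡ 18 (mod 1491)
18 * 1381 = 24858 ≡ 1002 (mod 1491)
1002 - 455 = 547
547 * 1156 = 632332 ≡ 148 (mod 1491)

148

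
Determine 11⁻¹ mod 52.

19

52 = 4*11 + 8
11 = 1*8 + 3
8 = 2*3 + 2
3 = 1*2 + 1
2 = 2*1 + 0
gcd(11, 52) = 1, so the inverse exists.
Bézout: 1 = −4*52 + 19*11.
So 11⁻¹ ≡ 19 (mod 52).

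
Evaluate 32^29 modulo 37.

2

By square-and-multiply:
32^1 ≡ 32 (mod 37)
32^2 ≡ 32^2 = 1024 ≡ 25 (mod 37)
32^4 ≡ 25^2 = 625 ≡ 33 (mod 37)
32^8 ≡ 33^2 = 1089 ≡ 16 (mod 37)
32^16 ≡ 16^2 = 256 ≡ 34 (mod 37)
32^29 = 32^16 * 32^8 * 32^4 * 32^1 ≡ 34 * 16 * 33 * 32 (mod 37).
Accumulate the product:
34 * 16 = 544 ≡ 26
26 * 33 = 858 ≡ 7
7 * 32 = 224 ≡ 2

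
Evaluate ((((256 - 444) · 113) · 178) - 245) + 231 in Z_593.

256 - 444 = -188 ≡ 405 (mod 593)
405 · 113 = 45765 ≡ 104 (mod 593)
104 · 178 = 18512 ≡ 129 (mod 593)
129 - 245 = -116 ≡ 477 (mod 593)
477 + 231 = 708 ≡ 115 (mod 593)

115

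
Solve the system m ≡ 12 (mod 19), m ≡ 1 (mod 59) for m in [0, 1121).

886

19⁻¹ mod 59: 19·28 ≡ 1 (mod 59), so 19⁻¹ ≡ 28.
m = 12 + 19·((1 − 12)·28 mod 59) = 12 + 19·46 = 886.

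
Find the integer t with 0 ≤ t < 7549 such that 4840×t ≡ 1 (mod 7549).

7549 = 1×4840 + 2709
4840 = 1×2709 + 2131
2709 = 1×2131 + 578
2131 = 3×578 + 397
578 = 1×397 + 181
397 = 2×181 + 35
181 = 5×35 + 6
35 = 5×6 + 5
6 = 1×5 + 1
5 = 5×1 + 0
gcd(4840, 7549) = 1, so the inverse exists.
Bézout: 1 = 829×7549 − 1293×4840.
So 4840⁻¹ ≡ −1293 ≡ 6256 (mod 7549).

6256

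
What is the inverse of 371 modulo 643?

By the extended Euclidean algorithm:
643 = 1*371 + 272
371 = 1*272 + 99
272 = 2*99 + 74
99 = 1*74 + 25
74 = 2*25 + 24
25 = 1*24 + 1
24 = 24*1 + 0
gcd(371, 643) = 1, so the inverse exists.
Back-substitute for 1:
1 = 1*25 − 1*24
  = −1*74 + 3*25
  = 3*99 − 4*74
  = −4*272 + 11*99
  = 11*371 − 15*272
  = −15*643 + 26*371
So 371⁻¹ ≡ 26 (mod 643).

26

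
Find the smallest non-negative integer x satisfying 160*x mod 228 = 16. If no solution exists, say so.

40

gcd(160, 228) = 4, and 4 | 16, so solutions exist.
Divide through by 4: 40*x ≡ 4 mod 57.
40⁻¹ ≡ 10 (mod 57).
x ≡ 10*4 ≡ 40 (mod 57).
The smallest non-negative solution is x = 40.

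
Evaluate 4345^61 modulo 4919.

Compute successive squares:
61 in binary is 111101, i.e. 61 = 32 + 16 + 8 + 4 + 1.
4345^1 ≡ 4345 (mod 4919)
4345^2 ≡ 4345^2 = 18879025 ≡ 4822 (mod 4919)
4345^4 ≡ 4822^2 = 23251684 ≡ 4490 (mod 4919)
4345^8 ≡ 4490^2 = 20160100 ≡ 2038 (mod 4919)
4345^16 ≡ 2038^2 = 4153444 ≡ 1808 (mod 4919)
4345^32 ≡ 1808^2 = 3268864 ≡ 2648 (mod 4919)
4345^61 = 4345^32 × 4345^16 × 4345^8 × 4345^4 × 4345^1 ≡ 2648 × 1808 × 2038 × 4490 × 4345 (mod 4919).
Accumulate the product:
2648 × 1808 = 4787584 ≡ 1397
1397 × 2038 = 2847086 ≡ 3904
3904 × 4490 = 17528960 ≡ 2563
2563 × 4345 = 11136235 ≡ 4538

4538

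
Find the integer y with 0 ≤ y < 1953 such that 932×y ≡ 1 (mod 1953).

Run the extended Euclidean algorithm:
1953 = 2*932 + 89
932 = 10*89 + 42
89 = 2*42 + 5
42 = 8*5 + 2
5 = 2*2 + 1
2 = 2*1 + 0
gcd(932, 1953) = 1, so the inverse exists.
Bézout: 1 = 377*1953 − 790*932.
So 932⁻¹ ≡ −790 ≡ 1163 (mod 1953).

1163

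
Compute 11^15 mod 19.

1

11^1 ≡ 11 (mod 19)
11^2 ≡ 11^2 = 121 ≡ 7 (mod 19)
11^4 ≡ 7^2 = 49 ≡ 11 (mod 19)
11^8 ≡ 11^2 = 121 ≡ 7 (mod 19)
11^15 = 11^8 × 11^4 × 11^2 × 11^1 ≡ 7 × 11 × 7 × 11 (mod 19).
Accumulate the product:
7 × 11 = 77 ≡ 1
1 × 7 = 7
7 × 11 = 77 ≡ 1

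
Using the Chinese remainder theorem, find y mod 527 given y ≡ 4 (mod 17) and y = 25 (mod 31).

242

17⁻¹ mod 31: 17×11 ≡ 1 (mod 31), so 17⁻¹ ≡ 11.
y = 4 + 17×((25 − 4)×11 mod 31) = 4 + 17×14 = 242.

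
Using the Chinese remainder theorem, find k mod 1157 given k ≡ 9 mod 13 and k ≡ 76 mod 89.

13⁻¹ mod 89: 13×48 ≡ 1 (mod 89), so 13⁻¹ ≡ 48.
k = 9 + 13×((76 − 9)×48 mod 89) = 9 + 13×12 = 165.

165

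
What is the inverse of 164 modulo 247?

247 = 1×164 + 83
164 = 1×83 + 81
83 = 1×81 + 2
81 = 40×2 + 1
2 = 2×1 + 0
gcd(164, 247) = 1, so the inverse exists.
Back-substitute for 1:
1 = 1×81 − 40×2
  = −40×83 + 41×81
  = 41×164 − 81×83
  = −81×247 + 122×164
So 164⁻¹ ≡ 122 (mod 247).

122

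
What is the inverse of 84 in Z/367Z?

284

367 = 4·84 + 31
84 = 2·31 + 22
31 = 1·22 + 9
22 = 2·9 + 4
9 = 2·4 + 1
4 = 4·1 + 0
gcd(84, 367) = 1, so the inverse exists.
Back-substitute for 1:
1 = 1·9 − 2·4
  = −2·22 + 5·9
  = 5·31 − 7·22
  = −7·84 + 19·31
  = 19·367 − 83·84
So 84⁻¹ ≡ −83 ≡ 284 (mod 367).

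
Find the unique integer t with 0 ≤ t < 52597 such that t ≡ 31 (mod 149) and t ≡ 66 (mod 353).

149⁻¹ mod 353: 149*154 ≡ 1 (mod 353), so 149⁻¹ ≡ 154.
t = 31 + 149*((66 − 31)*154 mod 353) = 31 + 149*95 = 14186.

14186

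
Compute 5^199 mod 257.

By square-and-multiply:
199 in binary is 11000111, i.e. 199 = 128 + 64 + 4 + 2 + 1.
5^1 ≡ 5 (mod 257)
5^2 ≡ 5^2 = 25 (mod 257)
5^4 ≡ 25^2 = 625 ≡ 111 (mod 257)
5^8 ≡ 111^2 = 12321 ≡ 242 (mod 257)
5^16 ≡ 242^2 = 58564 ≡ 225 (mod 257)
5^32 ≡ 225^2 = 50625 ≡ 253 (mod 257)
5^64 ≡ 253^2 = 64009 ≡ 16 (mod 257)
5^128 ≡ 16^2 = 256 (mod 257)
5^199 = 5^128 × 5^64 × 5^4 × 5^2 × 5^1 ≡ 256 × 16 × 111 × 25 × 5 (mod 257).
Accumulate the product:
256 × 16 = 4096 ≡ 241
241 × 111 = 26751 ≡ 23
23 × 25 = 575 ≡ 61
61 × 5 = 305 ≡ 48

48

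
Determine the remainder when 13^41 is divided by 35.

13^1 ≡ 13 (mod 35)
13^2 ≡ 13^2 = 169 ≡ 29 (mod 35)
13^4 ≡ 29^2 = 841 ≡ 1 (mod 35)
13^8 ≡ 1^2 = 1 (mod 35)
13^16 ≡ 1^2 = 1 (mod 35)
13^32 ≡ 1^2 = 1 (mod 35)
13^41 = 13^32 × 13^8 × 13^1 ≡ 1 × 1 × 13 (mod 35).
Accumulate the product:
1 × 1 = 1
1 × 13 = 13

13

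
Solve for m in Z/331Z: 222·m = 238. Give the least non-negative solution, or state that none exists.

gcd(222, 331) = 1, so a unique solution mod 331 exists.
222⁻¹ ≡ 249 (mod 331).
m ≡ 249·238 ≡ 13 (mod 331).

13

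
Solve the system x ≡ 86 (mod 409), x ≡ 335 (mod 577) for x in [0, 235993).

214402

409⁻¹ mod 577: 409*498 ≡ 1 (mod 577), so 409⁻¹ ≡ 498.
x = 86 + 409*((335 − 86)*498 mod 577) = 86 + 409*524 = 214402.
Check: 214402 mod 409 = 86, 214402 mod 577 = 335. ✓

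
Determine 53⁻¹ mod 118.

Apply the Euclidean algorithm and back-substitute:
118 = 2×53 + 12
53 = 4×12 + 5
12 = 2×5 + 2
5 = 2×2 + 1
2 = 2×1 + 0
gcd(53, 118) = 1, so the inverse exists.
Bézout: 1 = −22×118 + 49×53.
So 53⁻¹ ≡ 49 (mod 118).

49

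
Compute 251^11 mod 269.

168

Using repeated squaring:
11 in binary is 1011, i.e. 11 = 8 + 2 + 1.
251^1 ≡ 251 (mod 269)
251^2 ≡ 251^2 = 63001 ≡ 55 (mod 269)
251^4 ≡ 55^2 = 3025 ≡ 66 (mod 269)
251^8 ≡ 66^2 = 4356 ≡ 52 (mod 269)
251^11 = 251^8 · 251^2 · 251^1 ≡ 52 · 55 · 251 (mod 269).
Accumulate the product:
52 · 55 = 2860 ≡ 170
170 · 251 = 42670 ≡ 168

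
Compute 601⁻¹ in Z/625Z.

By the extended Euclidean algorithm:
625 = 1×601 + 24
601 = 25×24 + 1
24 = 24×1 + 0
gcd(601, 625) = 1, so the inverse exists.
Bézout: 1 = −25×625 + 26×601.
So 601⁻¹ ≡ 26 (mod 625).

26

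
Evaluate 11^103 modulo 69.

Compute successive squares:
103 in binary is 1100111, i.e. 103 = 64 + 32 + 4 + 2 + 1.
11^1 ≡ 11 (mod 69)
11^2 ≡ 11^2 = 121 ≡ 52 (mod 69)
11^4 ≡ 52^2 = 2704 ≡ 13 (mod 69)
11^8 ≡ 13^2 = 169 ≡ 31 (mod 69)
11^16 ≡ 31^2 = 961 ≡ 64 (mod 69)
11^32 ≡ 64^2 = 4096 ≡ 25 (mod 69)
11^64 ≡ 25^2 = 625 ≡ 4 (mod 69)
11^103 = 11^64 · 11^32 · 11^4 · 11^2 · 11^1 ≡ 4 · 25 · 13 · 52 · 11 (mod 69).
Accumulate the product:
4 · 25 = 100 ≡ 31
31 · 13 = 403 ≡ 58
58 · 52 = 3016 ≡ 49
49 · 11 = 539 ≡ 56

56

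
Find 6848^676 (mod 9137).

Compute successive squares:
676 in binary is 1010100100, i.e. 676 = 512 + 128 + 32 + 4.
6848^1 ≡ 6848 (mod 9137)
6848^2 ≡ 6848^2 = 46895104 ≡ 4020 (mod 9137)
6848^4 ≡ 4020^2 = 16160400 ≡ 6184 (mod 9137)
6848^8 ≡ 6184^2 = 38241856 ≡ 3511 (mod 9137)
6848^16 ≡ 3511^2 = 12327121 ≡ 1308 (mod 9137)
6848^32 ≡ 1308^2 = 1710864 ≡ 2245 (mod 9137)
6848^64 ≡ 2245^2 = 5040025 ≡ 5538 (mod 9137)
6848^128 ≡ 5538^2 = 30669444 ≡ 5672 (mod 9137)
6848^256 ≡ 5672^2 = 32171584 ≡ 207 (mod 9137)
6848^512 ≡ 207^2 = 42849 ≡ 6301 (mod 9137)
6848^676 = 6848^512 * 6848^128 * 6848^32 * 6848^4 ≡ 6301 * 5672 * 2245 * 6184 (mod 9137).
Accumulate the product:
6301 * 5672 = 35739272 ≡ 4465
4465 * 2245 = 10023925 ≡ 636
636 * 6184 = 3933024 ≡ 4114

4114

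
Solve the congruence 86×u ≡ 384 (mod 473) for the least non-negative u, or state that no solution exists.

no solution

gcd(86, 473) = 43, and 43 does not divide 384.
So the congruence has no solution.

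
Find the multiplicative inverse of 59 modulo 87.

59

By the extended Euclidean algorithm:
87 = 1·59 + 28
59 = 2·28 + 3
28 = 9·3 + 1
3 = 3·1 + 0
gcd(59, 87) = 1, so the inverse exists.
Bézout: 1 = 19·87 − 28·59.
So 59⁻¹ ≡ −28 ≡ 59 (mod 87).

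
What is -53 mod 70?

-53 = -1·70 + 17, so -53 ≡ 17 (mod 70).

17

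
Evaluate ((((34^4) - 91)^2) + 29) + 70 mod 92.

(34)^4 ≡ 36 (mod 92)
36 - 91 = -55 ≡ 37 (mod 92)
(37)^2 ≡ 81 (mod 92)
81 + 29 = 110 ≡ 18 (mod 92)
18 + 70 = 88

88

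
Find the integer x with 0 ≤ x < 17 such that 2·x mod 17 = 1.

By the extended Euclidean algorithm:
17 = 8×2 + 1
2 = 2×1 + 0
gcd(2, 17) = 1, so the inverse exists.
Back-substitute for 1:
1 = 1×17 − 8×2
So 2⁻¹ ≡ −8 ≡ 9 (mod 17).

9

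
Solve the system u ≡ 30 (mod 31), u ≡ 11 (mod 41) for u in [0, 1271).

216

31⁻¹ mod 41: 31×4 ≡ 1 (mod 41), so 31⁻¹ ≡ 4.
u = 30 + 31×((11 − 30)×4 mod 41) = 30 + 31×6 = 216.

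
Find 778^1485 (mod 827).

1485 in binary is 10111001101, i.e. 1485 = 1024 + 256 + 128 + 64 + 8 + 4 + 1.
778^1 ≡ 778 (mod 827)
778^2 ≡ 778^2 = 605284 ≡ 747 (mod 827)
778^4 ≡ 747^2 = 558009 ≡ 611 (mod 827)
778^8 ≡ 611^2 = 373321 ≡ 344 (mod 827)
778^16 ≡ 344^2 = 118336 ≡ 75 (mod 827)
778^32 ≡ 75^2 = 5625 ≡ 663 (mod 827)
778^64 ≡ 663^2 = 439569 ≡ 432 (mod 827)
778^128 ≡ 432^2 = 186624 ≡ 549 (mod 827)
778^256 ≡ 549^2 = 301401 ≡ 373 (mod 827)
778^512 ≡ 373^2 = 139129 ≡ 193 (mod 827)
778^1024 ≡ 193^2 = 37249 ≡ 34 (mod 827)
778^1485 = 778^1024 * 778^256 * 778^128 * 778^64 * 778^8 * 778^4 * 778^1 ≡ 34 * 373 * 549 * 432 * 344 * 611 * 778 (mod 827).
Accumulate the product:
34 * 373 = 12682 ≡ 277
277 * 549 = 152073 ≡ 732
732 * 432 = 316224 ≡ 310
310 * 344 = 106640 ≡ 784
784 * 611 = 479024 ≡ 191
191 * 778 = 148598 ≡ 565

565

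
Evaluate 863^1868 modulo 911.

361

863^1 ≡ 863 (mod 911)
863^2 ≡ 863^2 = 744769 ≡ 482 (mod 911)
863^4 ≡ 482^2 = 232324 ≡ 19 (mod 911)
863^8 ≡ 19^2 = 361 (mod 911)
863^16 ≡ 361^2 = 130321 ≡ 48 (mod 911)
863^32 ≡ 48^2 = 2304 ≡ 482 (mod 911)
863^64 ≡ 482^2 = 232324 ≡ 19 (mod 911)
863^128 ≡ 19^2 = 361 (mod 911)
863^256 ≡ 361^2 = 130321 ≡ 48 (mod 911)
863^512 ≡ 48^2 = 2304 ≡ 482 (mod 911)
863^1024 ≡ 482^2 = 232324 ≡ 19 (mod 911)
863^1868 = 863^1024 · 863^512 · 863^256 · 863^64 · 863^8 · 863^4 ≡ 19 · 482 · 48 · 19 · 361 · 19 (mod 911).
Accumulate the product:
19 · 482 = 9158 ≡ 48
48 · 48 = 2304 ≡ 482
482 · 19 = 9158 ≡ 48
48 · 361 = 17328 ≡ 19
19 · 19 = 361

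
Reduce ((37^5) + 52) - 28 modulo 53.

0

(37)^5 ≡ 29 (mod 53)
29 + 52 = 81 ≡ 28 (mod 53)
28 - 28 = 0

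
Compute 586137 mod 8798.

5469

586137 = 66*8798 + 5469, so 586137 ≡ 5469 (mod 8798).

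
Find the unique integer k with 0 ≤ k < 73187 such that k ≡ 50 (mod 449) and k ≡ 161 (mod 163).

449⁻¹ mod 163: 449·110 ≡ 1 (mod 163), so 449⁻¹ ≡ 110.
k = 50 + 449·((161 − 50)·110 mod 163) = 50 + 449·148 = 66502.

66502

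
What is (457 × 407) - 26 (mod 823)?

798

457 × 407 = 185999 ≡ 1 (mod 823)
1 - 26 = -25 ≡ 798 (mod 823)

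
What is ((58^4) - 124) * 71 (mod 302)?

170

(58)^4 ≡ 254 (mod 302)
254 - 124 = 130
130 * 71 = 9230 ≡ 170 (mod 302)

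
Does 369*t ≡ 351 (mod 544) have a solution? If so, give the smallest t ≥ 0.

gcd(369, 544) = 1, so a unique solution mod 544 exists.
369⁻¹ ≡ 401 (mod 544).
t ≡ 401*351 ≡ 399 (mod 544).

399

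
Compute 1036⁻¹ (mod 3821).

2224

Run the extended Euclidean algorithm:
3821 = 3×1036 + 713
1036 = 1×713 + 323
713 = 2×323 + 67
323 = 4×67 + 55
67 = 1×55 + 12
55 = 4×12 + 7
12 = 1×7 + 5
7 = 1×5 + 2
5 = 2×2 + 1
2 = 2×1 + 0
gcd(1036, 3821) = 1, so the inverse exists.
Back-substitute for 1:
1 = 1×5 − 2×2
  = −2×7 + 3×5
  = 3×12 − 5×7
  = −5×55 + 23×12
  = 23×67 − 28×55
  = −28×323 + 135×67
  = 135×713 − 298×323
  = −298×1036 + 433×713
  = 433×3821 − 1597×1036
So 1036⁻¹ ≡ −1597 ≡ 2224 (mod 3821).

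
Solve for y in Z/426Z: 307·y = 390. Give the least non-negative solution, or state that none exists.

gcd(307, 426) = 1, so a unique solution mod 426 exists.
307⁻¹ ≡ 247 (mod 426).
y ≡ 247·390 ≡ 54 (mod 426).

54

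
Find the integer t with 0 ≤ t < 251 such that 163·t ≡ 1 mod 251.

77

Apply the Euclidean algorithm and back-substitute:
251 = 1×163 + 88
163 = 1×88 + 75
88 = 1×75 + 13
75 = 5×13 + 10
13 = 1×10 + 3
10 = 3×3 + 1
3 = 3×1 + 0
gcd(163, 251) = 1, so the inverse exists.
Bézout: 1 = −50×251 + 77×163.
So 163⁻¹ ≡ 77 (mod 251).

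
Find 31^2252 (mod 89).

2252 in binary is 100011001100, i.e. 2252 = 2048 + 128 + 64 + 8 + 4.
31^1 ≡ 31 (mod 89)
31^2 ≡ 31^2 = 961 ≡ 71 (mod 89)
31^4 ≡ 71^2 = 5041 ≡ 57 (mod 89)
31^8 ≡ 57^2 = 3249 ≡ 45 (mod 89)
31^16 ≡ 45^2 = 2025 ≡ 67 (mod 89)
31^32 ≡ 67^2 = 4489 ≡ 39 (mod 89)
31^64 ≡ 39^2 = 1521 ≡ 8 (mod 89)
31^128 ≡ 8^2 = 64 (mod 89)
31^256 ≡ 64^2 = 4096 ≡ 2 (mod 89)
31^512 ≡ 2^2 = 4 (mod 89)
31^1024 ≡ 4^2 = 16 (mod 89)
31^2048 ≡ 16^2 = 256 ≡ 78 (mod 89)
31^2252 = 31^2048 · 31^128 · 31^64 · 31^8 · 31^4 ≡ 78 · 64 · 8 · 45 · 57 (mod 89).
Accumulate the product:
78 · 64 = 4992 ≡ 8
8 · 8 = 64
64 · 45 = 2880 ≡ 32
32 · 57 = 1824 ≡ 44

44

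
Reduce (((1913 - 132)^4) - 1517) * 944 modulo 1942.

1913 - 132 = 1781
(1781)^4 ≡ 1197 (mod 1942)
1197 - 1517 = -320 ≡ 1622 (mod 1942)
1622 * 944 = 1531168 ≡ 872 (mod 1942)

872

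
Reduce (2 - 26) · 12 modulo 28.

2 - 26 = -24 ≡ 4 (mod 28)
4 · 12 = 48 ≡ 20 (mod 28)

20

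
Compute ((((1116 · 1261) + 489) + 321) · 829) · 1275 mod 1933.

1116 · 1261 = 1407276 ≡ 52 (mod 1933)
52 + 489 = 541
541 + 321 = 862
862 · 829 = 714598 ≡ 1321 (mod 1933)
1321 · 1275 = 1684275 ≡ 632 (mod 1933)

632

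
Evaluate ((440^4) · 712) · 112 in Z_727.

274

(440)^4 ≡ 269 (mod 727)
269 · 712 = 191528 ≡ 327 (mod 727)
327 · 112 = 36624 ≡ 274 (mod 727)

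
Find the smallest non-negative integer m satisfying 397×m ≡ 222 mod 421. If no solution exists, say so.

96

gcd(397, 421) = 1, so a unique solution mod 421 exists.
397⁻¹ ≡ 228 (mod 421).
m ≡ 228×222 ≡ 96 (mod 421).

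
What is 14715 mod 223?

14715 = 65×223 + 220, so 14715 ≡ 220 (mod 223).

220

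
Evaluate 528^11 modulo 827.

Compute successive squares:
11 in binary is 1011, i.e. 11 = 8 + 2 + 1.
528^1 ≡ 528 (mod 827)
528^2 ≡ 528^2 = 278784 ≡ 85 (mod 827)
528^4 ≡ 85^2 = 7225 ≡ 609 (mod 827)
528^8 ≡ 609^2 = 370881 ≡ 385 (mod 827)
528^11 = 528^8 * 528^2 * 528^1 ≡ 385 * 85 * 528 (mod 827).
Accumulate the product:
385 * 85 = 32725 ≡ 472
472 * 528 = 249216 ≡ 289

289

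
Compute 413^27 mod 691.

By square-and-multiply:
413^1 ≡ 413 (mod 691)
413^2 ≡ 413^2 = 170569 ≡ 583 (mod 691)
413^4 ≡ 583^2 = 339889 ≡ 608 (mod 691)
413^8 ≡ 608^2 = 369664 ≡ 670 (mod 691)
413^16 ≡ 670^2 = 448900 ≡ 441 (mod 691)
413^27 = 413^16 × 413^8 × 413^2 × 413^1 ≡ 441 × 670 × 583 × 413 (mod 691).
Accumulate the product:
441 × 670 = 295470 ≡ 413
413 × 583 = 240779 ≡ 311
311 × 413 = 128443 ≡ 608

608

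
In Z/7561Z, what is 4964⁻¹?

7561 = 1*4964 + 2597
4964 = 1*2597 + 2367
2597 = 1*2367 + 230
2367 = 10*230 + 67
230 = 3*67 + 29
67 = 2*29 + 9
29 = 3*9 + 2
9 = 4*2 + 1
2 = 2*1 + 0
gcd(4964, 7561) = 1, so the inverse exists.
Back-substitute for 1:
1 = 1*9 − 4*2
  = −4*29 + 13*9
  = 13*67 − 30*29
  = −30*230 + 103*67
  = 103*2367 − 1060*230
  = −1060*2597 + 1163*2367
  = 1163*4964 − 2223*2597
  = −2223*7561 + 3386*4964
So 4964⁻¹ ≡ 3386 (mod 7561).

3386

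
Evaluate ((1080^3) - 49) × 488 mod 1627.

1395

(1080)^3 ≡ 742 (mod 1627)
742 - 49 = 693
693 × 488 = 338184 ≡ 1395 (mod 1627)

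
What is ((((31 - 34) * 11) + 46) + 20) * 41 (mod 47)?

31 - 34 = -3 ≡ 44 (mod 47)
44 * 11 = 484 ≡ 14 (mod 47)
14 + 46 = 60 ≡ 13 (mod 47)
13 + 20 = 33
33 * 41 = 1353 ≡ 37 (mod 47)

37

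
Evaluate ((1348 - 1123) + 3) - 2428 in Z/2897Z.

697

1348 - 1123 = 225
225 + 3 = 228
228 - 2428 = -2200 ≡ 697 (mod 2897)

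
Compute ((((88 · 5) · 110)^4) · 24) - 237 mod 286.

88 · 5 = 440 ≡ 154 (mod 286)
154 · 110 = 16940 ≡ 66 (mod 286)
(66)^4 ≡ 66 (mod 286)
66 · 24 = 1584 ≡ 154 (mod 286)
154 - 237 = -83 ≡ 203 (mod 286)

203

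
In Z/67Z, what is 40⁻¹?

62

Apply the Euclidean algorithm and back-substitute:
67 = 1×40 + 27
40 = 1×27 + 13
27 = 2×13 + 1
13 = 13×1 + 0
gcd(40, 67) = 1, so the inverse exists.
Back-substitute for 1:
1 = 1×27 − 2×13
  = −2×40 + 3×27
  = 3×67 − 5×40
So 40⁻¹ ≡ −5 ≡ 62 (mod 67).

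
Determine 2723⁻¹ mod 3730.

3730 = 1*2723 + 1007
2723 = 2*1007 + 709
1007 = 1*709 + 298
709 = 2*298 + 113
298 = 2*113 + 72
113 = 1*72 + 41
72 = 1*41 + 31
41 = 1*31 + 10
31 = 3*10 + 1
10 = 10*1 + 0
gcd(2723, 3730) = 1, so the inverse exists.
Back-substitute for 1:
1 = 1*31 − 3*10
  = −3*41 + 4*31
  = 4*72 − 7*41
  = −7*113 + 11*72
  = 11*298 − 29*113
  = −29*709 + 69*298
  = 69*1007 − 98*709
  = −98*2723 + 265*1007
  = 265*3730 − 363*2723
So 2723⁻¹ ≡ −363 ≡ 3367 (mod 3730).

3367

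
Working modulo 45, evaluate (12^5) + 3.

(12)^5 ≡ 27 (mod 45)
27 + 3 = 30

30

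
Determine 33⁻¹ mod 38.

Apply the Euclidean algorithm and back-substitute:
38 = 1×33 + 5
33 = 6×5 + 3
5 = 1×3 + 2
3 = 1×2 + 1
2 = 2×1 + 0
gcd(33, 38) = 1, so the inverse exists.
Bézout: 1 = −13×38 + 15×33.
So 33⁻¹ ≡ 15 (mod 38).

15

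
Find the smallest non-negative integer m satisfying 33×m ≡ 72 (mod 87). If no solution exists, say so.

18

gcd(33, 87) = 3, and 3 | 72, so solutions exist.
Divide through by 3: 11×m ≡ 24 (mod 29).
11⁻¹ ≡ 8 (mod 29).
m ≡ 8×24 ≡ 18 (mod 29).
The smallest non-negative solution is m = 18.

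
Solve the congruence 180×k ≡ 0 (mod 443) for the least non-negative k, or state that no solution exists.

0

gcd(180, 443) = 1, so a unique solution mod 443 exists.
180⁻¹ ≡ 32 (mod 443).
k ≡ 32×0 ≡ 0 (mod 443).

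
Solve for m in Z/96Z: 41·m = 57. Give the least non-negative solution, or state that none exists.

81

gcd(41, 96) = 1, so a unique solution mod 96 exists.
41⁻¹ ≡ 89 (mod 96).
m ≡ 89·57 ≡ 81 (mod 96).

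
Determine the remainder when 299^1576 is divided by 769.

57

Using repeated squaring:
299^1 ≡ 299 (mod 769)
299^2 ≡ 299^2 = 89401 ≡ 197 (mod 769)
299^4 ≡ 197^2 = 38809 ≡ 359 (mod 769)
299^8 ≡ 359^2 = 128881 ≡ 458 (mod 769)
299^16 ≡ 458^2 = 209764 ≡ 596 (mod 769)
299^32 ≡ 596^2 = 355216 ≡ 707 (mod 769)
299^64 ≡ 707^2 = 499849 ≡ 768 (mod 769)
299^128 ≡ 768^2 = 589824 ≡ 1 (mod 769)
299^256 ≡ 1^2 = 1 (mod 769)
299^512 ≡ 1^2 = 1 (mod 769)
299^1024 ≡ 1^2 = 1 (mod 769)
299^1576 = 299^1024 * 299^512 * 299^32 * 299^8 ≡ 1 * 1 * 707 * 458 (mod 769).
Accumulate the product:
1 * 1 = 1
1 * 707 = 707
707 * 458 = 323806 ≡ 57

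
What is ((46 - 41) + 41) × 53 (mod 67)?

26

46 - 41 = 5
5 + 41 = 46
46 × 53 = 2438 ≡ 26 (mod 67)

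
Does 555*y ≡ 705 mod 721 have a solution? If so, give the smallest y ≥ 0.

gcd(555, 721) = 1, so a unique solution mod 721 exists.
555⁻¹ ≡ 291 (mod 721).
y ≡ 291*705 ≡ 391 (mod 721).

391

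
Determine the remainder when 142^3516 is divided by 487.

130

Compute successive squares:
142^1 ≡ 142 (mod 487)
142^2 ≡ 142^2 = 20164 ≡ 197 (mod 487)
142^4 ≡ 197^2 = 38809 ≡ 336 (mod 487)
142^8 ≡ 336^2 = 112896 ≡ 399 (mod 487)
142^16 ≡ 399^2 = 159201 ≡ 439 (mod 487)
142^32 ≡ 439^2 = 192721 ≡ 356 (mod 487)
142^64 ≡ 356^2 = 126736 ≡ 116 (mod 487)
142^128 ≡ 116^2 = 13456 ≡ 307 (mod 487)
142^256 ≡ 307^2 = 94249 ≡ 258 (mod 487)
142^512 ≡ 258^2 = 66564 ≡ 332 (mod 487)
142^1024 ≡ 332^2 = 110224 ≡ 162 (mod 487)
142^2048 ≡ 162^2 = 26244 ≡ 433 (mod 487)
142^3516 = 142^2048 * 142^1024 * 142^256 * 142^128 * 142^32 * 142^16 * 142^8 * 142^4 ≡ 433 * 162 * 258 * 307 * 356 * 439 * 399 * 336 (mod 487).
Accumulate the product:
433 * 162 = 70146 ≡ 18
18 * 258 = 4644 ≡ 261
261 * 307 = 80127 ≡ 259
259 * 356 = 92204 ≡ 161
161 * 439 = 70679 ≡ 64
64 * 399 = 25536 ≡ 212
212 * 336 = 71232 ≡ 130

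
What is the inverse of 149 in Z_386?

Apply the Euclidean algorithm and back-substitute:
386 = 2*149 + 88
149 = 1*88 + 61
88 = 1*61 + 27
61 = 2*27 + 7
27 = 3*7 + 6
7 = 1*6 + 1
6 = 6*1 + 0
gcd(149, 386) = 1, so the inverse exists.
Bézout: 1 = −22*386 + 57*149.
So 149⁻¹ ≡ 57 (mod 386).

57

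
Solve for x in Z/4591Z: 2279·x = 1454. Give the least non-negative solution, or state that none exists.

51

gcd(2279, 4591) = 1, so a unique solution mod 4591 exists.
2279⁻¹ ≡ 2365 (mod 4591).
x ≡ 2365·1454 ≡ 51 (mod 4591).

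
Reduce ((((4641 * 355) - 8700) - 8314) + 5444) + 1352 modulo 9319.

4641 * 355 = 1647555 ≡ 7411 (mod 9319)
7411 - 8700 = -1289 ≡ 8030 (mod 9319)
8030 - 8314 = -284 ≡ 9035 (mod 9319)
9035 + 5444 = 14479 ≡ 5160 (mod 9319)
5160 + 1352 = 6512

6512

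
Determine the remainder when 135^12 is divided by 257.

242

12 in binary is 1100, i.e. 12 = 8 + 4.
135^1 ≡ 135 (mod 257)
135^2 ≡ 135^2 = 18225 ≡ 235 (mod 257)
135^4 ≡ 235^2 = 55225 ≡ 227 (mod 257)
135^8 ≡ 227^2 = 51529 ≡ 129 (mod 257)
135^12 = 135^8 · 135^4 ≡ 129 · 227 (mod 257).
129 · 227 = 29283 ≡ 242 (mod 257).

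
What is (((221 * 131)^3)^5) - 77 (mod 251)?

221 * 131 = 28951 ≡ 86 (mod 251)
(86)^3 ≡ 22 (mod 251)
(22)^5 ≡ 100 (mod 251)
100 - 77 = 23

23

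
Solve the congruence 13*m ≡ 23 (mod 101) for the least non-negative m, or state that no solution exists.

95

gcd(13, 101) = 1, so a unique solution mod 101 exists.
13⁻¹ ≡ 70 (mod 101).
m ≡ 70*23 ≡ 95 (mod 101).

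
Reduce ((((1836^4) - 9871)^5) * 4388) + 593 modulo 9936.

(1836)^4 ≡ 1728 (mod 9936)
1728 - 9871 = -8143 ≡ 1793 (mod 9936)
(1793)^5 ≡ 7313 (mod 9936)
7313 * 4388 = 32089444 ≡ 6100 (mod 9936)
6100 + 593 = 6693

6693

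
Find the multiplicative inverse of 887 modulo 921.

Apply the Euclidean algorithm and back-substitute:
921 = 1×887 + 34
887 = 26×34 + 3
34 = 11×3 + 1
3 = 3×1 + 0
gcd(887, 921) = 1, so the inverse exists.
Bézout: 1 = 287×921 − 298×887.
So 887⁻¹ ≡ −298 ≡ 623 (mod 921).

623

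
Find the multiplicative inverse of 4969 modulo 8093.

1101

8093 = 1*4969 + 3124
4969 = 1*3124 + 1845
3124 = 1*1845 + 1279
1845 = 1*1279 + 566
1279 = 2*566 + 147
566 = 3*147 + 125
147 = 1*125 + 22
125 = 5*22 + 15
22 = 1*15 + 7
15 = 2*7 + 1
7 = 7*1 + 0
gcd(4969, 8093) = 1, so the inverse exists.
Back-substitute for 1:
1 = 1*15 − 2*7
  = −2*22 + 3*15
  = 3*125 − 17*22
  = −17*147 + 20*125
  = 20*566 − 77*147
  = −77*1279 + 174*566
  = 174*1845 − 251*1279
  = −251*3124 + 425*1845
  = 425*4969 − 676*3124
  = −676*8093 + 1101*4969
So 4969⁻¹ ≡ 1101 (mod 8093).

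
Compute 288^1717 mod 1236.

Compute successive squares:
1717 in binary is 11010110101, i.e. 1717 = 1024 + 512 + 128 + 32 + 16 + 4 + 1.
288^1 ≡ 288 (mod 1236)
288^2 ≡ 288^2 = 82944 ≡ 132 (mod 1236)
288^4 ≡ 132^2 = 17424 ≡ 120 (mod 1236)
288^8 ≡ 120^2 = 14400 ≡ 804 (mod 1236)
288^16 ≡ 804^2 = 646416 ≡ 1224 (mod 1236)
288^32 ≡ 1224^2 = 1498176 ≡ 144 (mod 1236)
288^64 ≡ 144^2 = 20736 ≡ 960 (mod 1236)
288^128 ≡ 960^2 = 921600 ≡ 780 (mod 1236)
288^256 ≡ 780^2 = 608400 ≡ 288 (mod 1236)
288^512 ≡ 288^2 = 82944 ≡ 132 (mod 1236)
288^1024 ≡ 132^2 = 17424 ≡ 120 (mod 1236)
288^1717 = 288^1024 · 288^512 · 288^128 · 288^32 · 288^16 · 288^4 · 288^1 ≡ 120 · 132 · 780 · 144 · 1224 · 120 · 288 (mod 1236).
Accumulate the product:
120 · 132 = 15840 ≡ 1008
1008 · 780 = 786240 ≡ 144
144 · 144 = 20736 ≡ 960
960 · 1224 = 1175040 ≡ 840
840 · 120 = 100800 ≡ 684
684 · 288 = 196992 ≡ 468

468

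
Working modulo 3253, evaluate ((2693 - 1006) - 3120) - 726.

2693 - 1006 = 1687
1687 - 3120 = -1433 ≡ 1820 (mod 3253)
1820 - 726 = 1094

1094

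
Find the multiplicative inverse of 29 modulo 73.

Run the extended Euclidean algorithm:
73 = 2*29 + 15
29 = 1*15 + 14
15 = 1*14 + 1
14 = 14*1 + 0
gcd(29, 73) = 1, so the inverse exists.
Bézout: 1 = 2*73 − 5*29.
So 29⁻¹ ≡ −5 ≡ 68 (mod 73).

68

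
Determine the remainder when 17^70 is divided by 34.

Using repeated squaring:
17^1 ≡ 17 (mod 34)
17^2 ≡ 17^2 = 289 ≡ 17 (mod 34)
17^4 ≡ 17^2 = 289 ≡ 17 (mod 34)
17^8 ≡ 17^2 = 289 ≡ 17 (mod 34)
17^16 ≡ 17^2 = 289 ≡ 17 (mod 34)
17^32 ≡ 17^2 = 289 ≡ 17 (mod 34)
17^64 ≡ 17^2 = 289 ≡ 17 (mod 34)
17^70 = 17^64 * 17^4 * 17^2 ≡ 17 * 17 * 17 (mod 34).
Accumulate the product:
17 * 17 = 289 ≡ 17
17 * 17 = 289 ≡ 17

17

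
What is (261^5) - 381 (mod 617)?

447

(261)^5 ≡ 211 (mod 617)
211 - 381 = -170 ≡ 447 (mod 617)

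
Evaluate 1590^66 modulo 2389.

2252

Using repeated squaring:
66 in binary is 1000010, i.e. 66 = 64 + 2.
1590^1 ≡ 1590 (mod 2389)
1590^2 ≡ 1590^2 = 2528100 ≡ 538 (mod 2389)
1590^4 ≡ 538^2 = 289444 ≡ 375 (mod 2389)
1590^8 ≡ 375^2 = 140625 ≡ 2063 (mod 2389)
1590^16 ≡ 2063^2 = 4255969 ≡ 1160 (mod 2389)
1590^32 ≡ 1160^2 = 1345600 ≡ 593 (mod 2389)
1590^64 ≡ 593^2 = 351649 ≡ 466 (mod 2389)
1590^66 = 1590^64 * 1590^2 ≡ 466 * 538 (mod 2389).
466 * 538 = 250708 ≡ 2252 (mod 2389).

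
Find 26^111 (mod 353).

215

Compute successive squares:
111 in binary is 1101111, i.e. 111 = 64 + 32 + 8 + 4 + 2 + 1.
26^1 ≡ 26 (mod 353)
26^2 ≡ 26^2 = 676 ≡ 323 (mod 353)
26^4 ≡ 323^2 = 104329 ≡ 194 (mod 353)
26^8 ≡ 194^2 = 37636 ≡ 218 (mod 353)
26^16 ≡ 218^2 = 47524 ≡ 222 (mod 353)
26^32 ≡ 222^2 = 49284 ≡ 217 (mod 353)
26^64 ≡ 217^2 = 47089 ≡ 140 (mod 353)
26^111 = 26^64 · 26^32 · 26^8 · 26^4 · 26^2 · 26^1 ≡ 140 · 217 · 218 · 194 · 323 · 26 (mod 353).
Accumulate the product:
140 · 217 = 30380 ≡ 22
22 · 218 = 4796 ≡ 207
207 · 194 = 40158 ≡ 269
269 · 323 = 86887 ≡ 49
49 · 26 = 1274 ≡ 215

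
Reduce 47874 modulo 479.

47874 = 99·479 + 453, so 47874 ≡ 453 (mod 479).

453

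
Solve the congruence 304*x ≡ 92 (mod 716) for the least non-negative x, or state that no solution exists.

111

gcd(304, 716) = 4, and 4 | 92, so solutions exist.
Divide through by 4: 76*x = 23 (mod 179).
76⁻¹ ≡ 106 (mod 179).
x ≡ 106*23 ≡ 111 (mod 179).
The smallest non-negative solution is x = 111.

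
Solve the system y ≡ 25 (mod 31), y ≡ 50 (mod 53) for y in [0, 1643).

1110

31⁻¹ mod 53: 31*12 ≡ 1 (mod 53), so 31⁻¹ ≡ 12.
y = 25 + 31*((50 − 25)*12 mod 53) = 25 + 31*35 = 1110.
Check: 1110 mod 31 = 25, 1110 mod 53 = 50. ✓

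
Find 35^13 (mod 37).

22

13 in binary is 1101, i.e. 13 = 8 + 4 + 1.
35^1 ≡ 35 (mod 37)
35^2 ≡ 35^2 = 1225 ≡ 4 (mod 37)
35^4 ≡ 4^2 = 16 (mod 37)
35^8 ≡ 16^2 = 256 ≡ 34 (mod 37)
35^13 = 35^8 · 35^4 · 35^1 ≡ 34 · 16 · 35 (mod 37).
Accumulate the product:
34 · 16 = 544 ≡ 26
26 · 35 = 910 ≡ 22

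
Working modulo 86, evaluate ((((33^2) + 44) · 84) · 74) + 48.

(33)^2 ≡ 57 (mod 86)
57 + 44 = 101 ≡ 15 (mod 86)
15 · 84 = 1260 ≡ 56 (mod 86)
56 · 74 = 4144 ≡ 16 (mod 86)
16 + 48 = 64

64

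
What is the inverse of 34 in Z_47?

47 = 1*34 + 13
34 = 2*13 + 8
13 = 1*8 + 5
8 = 1*5 + 3
5 = 1*3 + 2
3 = 1*2 + 1
2 = 2*1 + 0
gcd(34, 47) = 1, so the inverse exists.
Back-substitute for 1:
1 = 1*3 − 1*2
  = −1*5 + 2*3
  = 2*8 − 3*5
  = −3*13 + 5*8
  = 5*34 − 13*13
  = −13*47 + 18*34
So 34⁻¹ ≡ 18 (mod 47).

18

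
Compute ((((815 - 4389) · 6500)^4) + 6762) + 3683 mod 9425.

815 - 4389 = -3574 ≡ 5851 (mod 9425)
5851 · 6500 = 38031500 ≡ 1625 (mod 9425)
(1625)^4 ≡ 1625 (mod 9425)
1625 + 6762 = 8387
8387 + 3683 = 12070 ≡ 2645 (mod 9425)

2645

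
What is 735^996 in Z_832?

1

735^1 ≡ 735 (mod 832)
735^2 ≡ 735^2 = 540225 ≡ 257 (mod 832)
735^4 ≡ 257^2 = 66049 ≡ 321 (mod 832)
735^8 ≡ 321^2 = 103041 ≡ 705 (mod 832)
735^16 ≡ 705^2 = 497025 ≡ 321 (mod 832)
735^32 ≡ 321^2 = 103041 ≡ 705 (mod 832)
735^64 ≡ 705^2 = 497025 ≡ 321 (mod 832)
735^128 ≡ 321^2 = 103041 ≡ 705 (mod 832)
735^256 ≡ 705^2 = 497025 ≡ 321 (mod 832)
735^512 ≡ 321^2 = 103041 ≡ 705 (mod 832)
735^996 = 735^512 · 735^256 · 735^128 · 735^64 · 735^32 · 735^4 ≡ 705 · 321 · 705 · 321 · 705 · 321 (mod 832).
Accumulate the product:
705 · 321 = 226305 ≡ 1
1 · 705 = 705
705 · 321 = 226305 ≡ 1
1 · 705 = 705
705 · 321 = 226305 ≡ 1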